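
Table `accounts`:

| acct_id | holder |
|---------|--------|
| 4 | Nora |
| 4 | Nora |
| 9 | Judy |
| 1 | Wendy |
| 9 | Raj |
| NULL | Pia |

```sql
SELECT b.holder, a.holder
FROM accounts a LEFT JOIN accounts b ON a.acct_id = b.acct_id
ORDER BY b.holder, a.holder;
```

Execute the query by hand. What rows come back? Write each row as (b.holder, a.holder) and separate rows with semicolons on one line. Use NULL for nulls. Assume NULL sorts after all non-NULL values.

(Judy, Judy); (Judy, Raj); (Nora, Nora); (Nora, Nora); (Nora, Nora); (Nora, Nora); (Raj, Judy); (Raj, Raj); (Wendy, Wendy); (NULL, Pia)

LEFT JOIN keeps every row from `accounts a`; unmatched rows get NULL for `accounts b`'s columns.
Matching on a.acct_id = b.acct_id. A NULL in a compared column never satisfies the condition.
- a (acct_id=4) pairs with 2 row(s) of b.
- a (acct_id=4) pairs with 2 row(s) of b.
- a (acct_id=9) pairs with 2 row(s) of b.
- a (acct_id=1) pairs with 1 row(s) of b.
- a (acct_id=9) pairs with 2 row(s) of b.
- a (acct_id=NULL) has no partner → padded with NULL.
After projecting and ordering:
b.holder | a.holder
Judy | Judy
Judy | Raj
Nora | Nora
Nora | Nora
Nora | Nora
Nora | Nora
Raj | Judy
Raj | Raj
Wendy | Wendy
NULL | Pia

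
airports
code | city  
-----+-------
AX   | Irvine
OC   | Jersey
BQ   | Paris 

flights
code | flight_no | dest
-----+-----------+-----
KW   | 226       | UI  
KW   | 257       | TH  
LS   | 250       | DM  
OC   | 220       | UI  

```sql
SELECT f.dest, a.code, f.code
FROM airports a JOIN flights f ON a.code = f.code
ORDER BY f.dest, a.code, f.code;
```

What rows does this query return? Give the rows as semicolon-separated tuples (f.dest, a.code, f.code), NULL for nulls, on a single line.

INNER JOIN keeps only pairs where the ON condition holds.
Matching on a.code = f.code.
- a[0] code=AX → no match; dropped.
- a[1] code=OC → 1 match(es) in f → 1 row(s).
- a[2] code=BQ → no match; dropped.
After projecting and ordering:
f.dest | a.code | f.code
UI | OC | OC

(UI, OC, OC)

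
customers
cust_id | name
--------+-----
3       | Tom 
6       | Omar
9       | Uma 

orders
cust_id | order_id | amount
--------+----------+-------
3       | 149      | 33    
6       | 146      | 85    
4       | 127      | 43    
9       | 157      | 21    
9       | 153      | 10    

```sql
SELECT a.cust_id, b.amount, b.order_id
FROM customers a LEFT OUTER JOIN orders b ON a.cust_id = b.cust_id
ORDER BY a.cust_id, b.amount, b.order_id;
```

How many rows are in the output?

4

LEFT JOIN keeps every row from `customers`; unmatched rows get NULL for `orders`'s columns.
Matching on a.cust_id = b.cust_id.
- cust_id=3: 1 matching b row(s), so 1 row(s) emitted.
- cust_id=6: 1 matching b row(s), so 1 row(s) emitted.
- cust_id=9: 2 matching b row(s), so 2 row(s) emitted.
Total: 4 rows.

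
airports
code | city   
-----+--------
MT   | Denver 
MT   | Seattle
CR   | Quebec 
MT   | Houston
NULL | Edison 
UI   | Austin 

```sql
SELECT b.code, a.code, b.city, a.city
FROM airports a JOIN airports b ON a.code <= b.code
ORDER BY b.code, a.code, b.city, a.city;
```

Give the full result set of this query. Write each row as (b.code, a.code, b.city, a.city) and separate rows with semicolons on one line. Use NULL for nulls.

(CR, CR, Quebec, Quebec); (MT, CR, Denver, Quebec); (MT, CR, Houston, Quebec); (MT, CR, Seattle, Quebec); (MT, MT, Denver, Denver); (MT, MT, Denver, Houston); (MT, MT, Denver, Seattle); (MT, MT, Houston, Denver); (MT, MT, Houston, Houston); (MT, MT, Houston, Seattle); (MT, MT, Seattle, Denver); (MT, MT, Seattle, Houston); (MT, MT, Seattle, Seattle); (UI, CR, Austin, Quebec); (UI, MT, Austin, Denver); (UI, MT, Austin, Houston); (UI, MT, Austin, Seattle); (UI, UI, Austin, Austin)

INNER JOIN keeps only pairs where the ON condition holds.
Matching on a.code <= b.code. A NULL in a compared column never satisfies the condition.
- a row (code=MT): matches 4 b row(s) → 4 output row(s).
- a row (code=MT): matches 4 b row(s) → 4 output row(s).
- a row (code=CR): matches 5 b row(s) → 5 output row(s).
- a row (code=MT): matches 4 b row(s) → 4 output row(s).
- a row (code=NULL): no match → dropped.
- a row (code=UI): matches 1 b row(s) → 1 output row(s).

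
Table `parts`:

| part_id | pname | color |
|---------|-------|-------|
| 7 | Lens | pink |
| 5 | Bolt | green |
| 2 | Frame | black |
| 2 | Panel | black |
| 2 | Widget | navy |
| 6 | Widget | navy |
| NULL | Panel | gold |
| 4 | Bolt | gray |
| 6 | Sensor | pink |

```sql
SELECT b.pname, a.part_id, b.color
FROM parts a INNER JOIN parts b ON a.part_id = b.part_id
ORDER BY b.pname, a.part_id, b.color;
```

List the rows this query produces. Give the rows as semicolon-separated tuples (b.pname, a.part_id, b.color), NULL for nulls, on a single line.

(Bolt, 4, gray); (Bolt, 5, green); (Frame, 2, black); (Frame, 2, black); (Frame, 2, black); (Lens, 7, pink); (Panel, 2, black); (Panel, 2, black); (Panel, 2, black); (Sensor, 6, pink); (Sensor, 6, pink); (Widget, 2, navy); (Widget, 2, navy); (Widget, 2, navy); (Widget, 6, navy); (Widget, 6, navy)

INNER JOIN keeps only pairs where the ON condition holds.
Matching on a.part_id = b.part_id. A NULL in a compared column never satisfies the condition.
- part_id=7: 1 matching b row(s), so 1 row(s) emitted.
- part_id=5: 1 matching b row(s), so 1 row(s) emitted.
- part_id=2: 3 matching b row(s), so 3 row(s) emitted.
- part_id=2: 3 matching b row(s), so 3 row(s) emitted.
- part_id=2: 3 matching b row(s), so 3 row(s) emitted.
- part_id=6: 2 matching b row(s), so 2 row(s) emitted.
- part_id=NULL: no matching b row, dropped.
- part_id=4: 1 matching b row(s), so 1 row(s) emitted.
- part_id=6: 2 matching b row(s), so 2 row(s) emitted.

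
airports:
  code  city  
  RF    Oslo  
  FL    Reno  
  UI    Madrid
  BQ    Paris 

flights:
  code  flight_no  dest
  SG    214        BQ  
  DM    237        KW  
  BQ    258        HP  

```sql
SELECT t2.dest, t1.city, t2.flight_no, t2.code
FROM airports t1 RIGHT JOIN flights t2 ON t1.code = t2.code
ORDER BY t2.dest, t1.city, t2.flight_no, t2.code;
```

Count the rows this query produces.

RIGHT JOIN keeps every row from `flights`; unmatched rows get NULL for `airports`'s columns.
Matching on t1.code = t2.code.
- t1 (code=RF) has no partner in t2.
- t1 (code=FL) has no partner in t2.
- t1 (code=UI) has no partner in t2.
- t1 (code=BQ) pairs with 1 row(s) of t2.
- plus 2 unmatched t2 row(s), each kept with NULL t1 columns.
Total: 1 matched + 2 padded = 3 rows.

3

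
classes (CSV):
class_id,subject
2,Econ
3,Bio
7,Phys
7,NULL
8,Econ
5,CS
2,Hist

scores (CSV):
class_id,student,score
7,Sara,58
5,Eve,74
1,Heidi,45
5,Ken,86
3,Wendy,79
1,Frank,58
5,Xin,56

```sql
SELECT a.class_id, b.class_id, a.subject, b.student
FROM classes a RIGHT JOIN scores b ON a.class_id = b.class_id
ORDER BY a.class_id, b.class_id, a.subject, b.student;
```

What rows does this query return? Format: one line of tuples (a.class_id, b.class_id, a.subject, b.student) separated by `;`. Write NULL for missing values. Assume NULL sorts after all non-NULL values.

(3, 3, Bio, Wendy); (5, 5, CS, Eve); (5, 5, CS, Ken); (5, 5, CS, Xin); (7, 7, Phys, Sara); (7, 7, NULL, Sara); (NULL, 1, NULL, Frank); (NULL, 1, NULL, Heidi)

RIGHT JOIN keeps every row from `scores`; unmatched rows get NULL for `classes`'s columns.
Matching on a.class_id = b.class_id.
Matched pairs: 6; unmatched b rows kept: 2.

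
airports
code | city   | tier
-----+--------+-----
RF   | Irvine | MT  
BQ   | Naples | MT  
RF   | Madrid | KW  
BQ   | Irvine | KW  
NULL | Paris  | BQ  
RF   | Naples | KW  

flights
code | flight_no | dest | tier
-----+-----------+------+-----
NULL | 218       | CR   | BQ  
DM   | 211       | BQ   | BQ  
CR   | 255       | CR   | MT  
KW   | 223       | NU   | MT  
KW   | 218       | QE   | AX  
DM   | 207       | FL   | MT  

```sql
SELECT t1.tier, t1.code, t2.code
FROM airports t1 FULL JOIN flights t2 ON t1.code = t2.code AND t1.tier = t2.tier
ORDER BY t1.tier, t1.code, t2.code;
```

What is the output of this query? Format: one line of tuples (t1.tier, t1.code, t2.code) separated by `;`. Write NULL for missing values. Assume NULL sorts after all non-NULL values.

(BQ, NULL, NULL); (KW, BQ, NULL); (KW, RF, NULL); (KW, RF, NULL); (MT, BQ, NULL); (MT, RF, NULL); (NULL, NULL, CR); (NULL, NULL, DM); (NULL, NULL, DM); (NULL, NULL, KW); (NULL, NULL, KW); (NULL, NULL, NULL)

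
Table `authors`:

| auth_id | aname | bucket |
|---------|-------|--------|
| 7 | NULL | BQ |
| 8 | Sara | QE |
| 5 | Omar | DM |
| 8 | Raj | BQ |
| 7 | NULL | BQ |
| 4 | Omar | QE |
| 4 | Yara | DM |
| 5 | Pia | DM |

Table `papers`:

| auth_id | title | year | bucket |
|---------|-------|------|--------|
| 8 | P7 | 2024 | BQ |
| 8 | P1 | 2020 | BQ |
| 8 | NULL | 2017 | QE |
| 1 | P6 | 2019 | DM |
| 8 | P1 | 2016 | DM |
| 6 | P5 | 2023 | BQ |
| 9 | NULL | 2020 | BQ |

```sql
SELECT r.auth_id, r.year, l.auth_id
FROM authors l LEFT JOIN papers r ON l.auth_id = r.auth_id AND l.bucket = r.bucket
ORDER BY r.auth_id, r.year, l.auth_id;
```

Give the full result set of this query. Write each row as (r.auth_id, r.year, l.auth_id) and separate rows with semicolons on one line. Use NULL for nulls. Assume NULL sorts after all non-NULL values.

(8, 2017, 8); (8, 2020, 8); (8, 2024, 8); (NULL, NULL, 4); (NULL, NULL, 4); (NULL, NULL, 5); (NULL, NULL, 5); (NULL, NULL, 7); (NULL, NULL, 7)

LEFT JOIN keeps every row from `authors`; unmatched rows get NULL for `papers`'s columns.
Matching on l.auth_id = r.auth_id AND l.bucket = r.bucket.
- auth_id=7, bucket=BQ: no r row matches, row kept with r columns NULL.
- auth_id=8, bucket=QE: 1 matching r row(s), so 1 row(s) emitted.
- auth_id=5, bucket=DM: no r row matches, row kept with r columns NULL.
- auth_id=8, bucket=BQ: 2 matching r row(s), so 2 row(s) emitted.
- auth_id=7, bucket=BQ: no r row matches, row kept with r columns NULL.
- auth_id=4, bucket=QE: no r row matches, row kept with r columns NULL.
- auth_id=4, bucket=DM: no r row matches, row kept with r columns NULL.
- auth_id=5, bucket=DM: no r row matches, row kept with r columns NULL.
After projecting and ordering:
r.auth_id | r.year | l.auth_id
8 | 2017 | 8
8 | 2020 | 8
8 | 2024 | 8
NULL | NULL | 4
NULL | NULL | 4
NULL | NULL | 5
NULL | NULL | 5
NULL | NULL | 7
NULL | NULL | 7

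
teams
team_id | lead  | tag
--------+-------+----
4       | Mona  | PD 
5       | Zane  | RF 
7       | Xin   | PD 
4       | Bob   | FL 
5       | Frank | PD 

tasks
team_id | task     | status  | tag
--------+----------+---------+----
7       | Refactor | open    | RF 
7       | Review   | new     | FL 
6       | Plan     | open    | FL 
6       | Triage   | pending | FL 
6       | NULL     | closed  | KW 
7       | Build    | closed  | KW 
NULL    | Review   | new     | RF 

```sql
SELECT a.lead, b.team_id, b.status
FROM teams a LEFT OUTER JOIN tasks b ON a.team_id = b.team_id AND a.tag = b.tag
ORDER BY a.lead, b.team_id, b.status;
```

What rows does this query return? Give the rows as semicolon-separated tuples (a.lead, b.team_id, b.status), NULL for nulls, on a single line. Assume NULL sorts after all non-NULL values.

(Bob, NULL, NULL); (Frank, NULL, NULL); (Mona, NULL, NULL); (Xin, NULL, NULL); (Zane, NULL, NULL)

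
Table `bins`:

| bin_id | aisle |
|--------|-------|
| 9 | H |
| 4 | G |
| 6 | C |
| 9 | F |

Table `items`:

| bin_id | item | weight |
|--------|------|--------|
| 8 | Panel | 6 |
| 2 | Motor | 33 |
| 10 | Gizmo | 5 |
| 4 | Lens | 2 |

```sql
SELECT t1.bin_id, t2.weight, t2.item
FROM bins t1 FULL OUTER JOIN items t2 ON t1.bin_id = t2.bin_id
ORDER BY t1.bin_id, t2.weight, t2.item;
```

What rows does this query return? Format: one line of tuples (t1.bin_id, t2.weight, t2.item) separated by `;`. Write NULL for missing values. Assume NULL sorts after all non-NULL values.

FULL OUTER JOIN keeps every row from both sides; unmatched rows get NULL for the other side's columns.
Matching on t1.bin_id = t2.bin_id.
Matched pairs: 1; unmatched t1 rows kept: 3; unmatched t2 rows kept: 3.

(4, 2, Lens); (6, NULL, NULL); (9, NULL, NULL); (9, NULL, NULL); (NULL, 5, Gizmo); (NULL, 6, Panel); (NULL, 33, Motor)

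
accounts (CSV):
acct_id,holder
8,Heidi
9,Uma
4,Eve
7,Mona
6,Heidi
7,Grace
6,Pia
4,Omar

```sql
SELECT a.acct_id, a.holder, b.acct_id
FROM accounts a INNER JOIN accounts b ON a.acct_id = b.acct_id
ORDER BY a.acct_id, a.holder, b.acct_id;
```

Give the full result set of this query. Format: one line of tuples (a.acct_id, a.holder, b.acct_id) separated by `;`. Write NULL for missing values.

(4, Eve, 4); (4, Eve, 4); (4, Omar, 4); (4, Omar, 4); (6, Heidi, 6); (6, Heidi, 6); (6, Pia, 6); (6, Pia, 6); (7, Grace, 7); (7, Grace, 7); (7, Mona, 7); (7, Mona, 7); (8, Heidi, 8); (9, Uma, 9)

INNER JOIN keeps only pairs where the ON condition holds.
Matching on a.acct_id = b.acct_id.
- acct_id=8: 1 matching b row(s), so 1 row(s) emitted.
- acct_id=9: 1 matching b row(s), so 1 row(s) emitted.
- acct_id=4: 2 matching b row(s), so 2 row(s) emitted.
- acct_id=7: 2 matching b row(s), so 2 row(s) emitted.
- acct_id=6: 2 matching b row(s), so 2 row(s) emitted.
- acct_id=7: 2 matching b row(s), so 2 row(s) emitted.
- acct_id=6: 2 matching b row(s), so 2 row(s) emitted.
- acct_id=4: 2 matching b row(s), so 2 row(s) emitted.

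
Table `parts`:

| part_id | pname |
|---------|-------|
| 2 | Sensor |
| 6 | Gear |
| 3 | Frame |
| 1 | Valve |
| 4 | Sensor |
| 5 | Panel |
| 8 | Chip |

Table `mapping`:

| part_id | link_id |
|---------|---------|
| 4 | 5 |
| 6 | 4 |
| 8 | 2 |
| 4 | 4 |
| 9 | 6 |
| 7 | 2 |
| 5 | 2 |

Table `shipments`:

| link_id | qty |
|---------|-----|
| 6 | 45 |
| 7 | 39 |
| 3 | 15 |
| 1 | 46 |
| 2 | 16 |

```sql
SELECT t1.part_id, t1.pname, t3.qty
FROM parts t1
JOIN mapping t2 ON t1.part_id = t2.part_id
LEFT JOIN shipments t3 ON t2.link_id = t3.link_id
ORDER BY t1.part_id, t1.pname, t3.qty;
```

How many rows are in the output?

5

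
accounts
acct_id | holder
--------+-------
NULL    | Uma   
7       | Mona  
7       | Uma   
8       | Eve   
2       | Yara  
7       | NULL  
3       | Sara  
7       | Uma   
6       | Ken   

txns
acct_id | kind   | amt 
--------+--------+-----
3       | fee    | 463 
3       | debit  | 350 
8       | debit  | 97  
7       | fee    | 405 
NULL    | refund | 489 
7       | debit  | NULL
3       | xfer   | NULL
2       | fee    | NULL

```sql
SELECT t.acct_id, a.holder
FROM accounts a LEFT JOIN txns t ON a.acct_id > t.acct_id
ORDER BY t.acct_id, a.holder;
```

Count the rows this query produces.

29

LEFT JOIN keeps every row from `accounts`; unmatched rows get NULL for `txns`'s columns.
Matching on a.acct_id > t.acct_id. A NULL in a compared column never satisfies the condition.
Matched pairs: 27; unmatched a rows kept: 2.
Total: 27 matched + 2 padded = 29 rows.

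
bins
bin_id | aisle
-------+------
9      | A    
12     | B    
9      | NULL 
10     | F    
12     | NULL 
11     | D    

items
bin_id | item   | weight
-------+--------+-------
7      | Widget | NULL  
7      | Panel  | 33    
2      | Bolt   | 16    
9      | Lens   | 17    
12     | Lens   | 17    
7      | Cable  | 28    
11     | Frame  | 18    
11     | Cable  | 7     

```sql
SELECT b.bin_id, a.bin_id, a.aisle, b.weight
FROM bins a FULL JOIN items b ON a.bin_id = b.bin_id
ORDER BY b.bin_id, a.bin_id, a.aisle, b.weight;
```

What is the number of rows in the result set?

11

FULL OUTER JOIN keeps every row from both sides; unmatched rows get NULL for the other side's columns.
Matching on a.bin_id = b.bin_id.
- bin_id=9: 1 matching b row(s), so 1 row(s) emitted.
- bin_id=12: 1 matching b row(s), so 1 row(s) emitted.
- bin_id=9: 1 matching b row(s), so 1 row(s) emitted.
- bin_id=10: no b row matches, row kept with b columns NULL.
- bin_id=12: 1 matching b row(s), so 1 row(s) emitted.
- bin_id=11: 2 matching b row(s), so 2 row(s) emitted.
- 4 b row(s) had no a match → kept, a columns NULL.
Total: 6 matched + 5 padded = 11 rows.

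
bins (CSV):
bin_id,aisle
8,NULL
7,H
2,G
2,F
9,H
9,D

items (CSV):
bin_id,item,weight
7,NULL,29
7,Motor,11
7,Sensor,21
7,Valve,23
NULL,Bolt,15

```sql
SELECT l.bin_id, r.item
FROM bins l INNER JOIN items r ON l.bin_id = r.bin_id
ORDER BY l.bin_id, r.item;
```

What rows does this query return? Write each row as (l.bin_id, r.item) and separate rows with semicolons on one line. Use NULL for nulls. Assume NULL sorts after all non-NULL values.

(7, Motor); (7, Sensor); (7, Valve); (7, NULL)

INNER JOIN keeps only pairs where the ON condition holds.
Matching on l.bin_id = r.bin_id. A NULL in a compared column never satisfies the condition.
- bin_id=8: no matching r row, dropped.
- bin_id=7: 4 matching r row(s), so 4 row(s) emitted.
- bin_id=2: no matching r row, dropped.
- bin_id=2: no matching r row, dropped.
- bin_id=9: no matching r row, dropped.
- bin_id=9: no matching r row, dropped.
After projecting and ordering:
l.bin_id | r.item
7 | Motor
7 | Sensor
7 | Valve
7 | NULL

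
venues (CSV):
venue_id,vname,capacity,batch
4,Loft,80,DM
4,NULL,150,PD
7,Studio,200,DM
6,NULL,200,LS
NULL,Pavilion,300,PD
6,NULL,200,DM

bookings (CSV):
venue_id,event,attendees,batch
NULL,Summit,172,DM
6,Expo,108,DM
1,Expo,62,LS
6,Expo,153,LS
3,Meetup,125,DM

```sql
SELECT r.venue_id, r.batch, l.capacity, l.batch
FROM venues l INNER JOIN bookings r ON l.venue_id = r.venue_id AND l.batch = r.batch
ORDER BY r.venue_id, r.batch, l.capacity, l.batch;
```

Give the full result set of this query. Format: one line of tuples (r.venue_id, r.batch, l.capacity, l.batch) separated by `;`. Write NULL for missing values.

(6, DM, 200, DM); (6, LS, 200, LS)

INNER JOIN keeps only pairs where the ON condition holds.
Matching on l.venue_id = r.venue_id AND l.batch = r.batch. A NULL in a compared column never satisfies the condition.
- l (venue_id=4, batch=DM) has no partner → excluded.
- l (venue_id=4, batch=PD) has no partner → excluded.
- l (venue_id=7, batch=DM) has no partner → excluded.
- l (venue_id=6, batch=LS) pairs with 1 row(s) of r.
- l (venue_id=NULL, batch=PD) has no partner → excluded.
- l (venue_id=6, batch=DM) pairs with 1 row(s) of r.
After projecting and ordering:
r.venue_id | r.batch | l.capacity | l.batch
6 | DM | 200 | DM
6 | LS | 200 | LS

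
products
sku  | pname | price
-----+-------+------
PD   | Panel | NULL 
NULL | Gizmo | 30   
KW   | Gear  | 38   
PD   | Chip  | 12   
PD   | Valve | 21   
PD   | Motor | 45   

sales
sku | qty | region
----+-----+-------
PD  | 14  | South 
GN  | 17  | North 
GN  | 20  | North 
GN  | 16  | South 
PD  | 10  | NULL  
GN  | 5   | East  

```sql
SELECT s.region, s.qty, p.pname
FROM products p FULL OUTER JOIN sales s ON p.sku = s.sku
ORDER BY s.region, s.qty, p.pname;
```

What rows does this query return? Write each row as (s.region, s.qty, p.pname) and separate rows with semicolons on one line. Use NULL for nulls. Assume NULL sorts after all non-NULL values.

(East, 5, NULL); (North, 17, NULL); (North, 20, NULL); (South, 14, Chip); (South, 14, Motor); (South, 14, Panel); (South, 14, Valve); (South, 16, NULL); (NULL, 10, Chip); (NULL, 10, Motor); (NULL, 10, Panel); (NULL, 10, Valve); (NULL, NULL, Gear); (NULL, NULL, Gizmo)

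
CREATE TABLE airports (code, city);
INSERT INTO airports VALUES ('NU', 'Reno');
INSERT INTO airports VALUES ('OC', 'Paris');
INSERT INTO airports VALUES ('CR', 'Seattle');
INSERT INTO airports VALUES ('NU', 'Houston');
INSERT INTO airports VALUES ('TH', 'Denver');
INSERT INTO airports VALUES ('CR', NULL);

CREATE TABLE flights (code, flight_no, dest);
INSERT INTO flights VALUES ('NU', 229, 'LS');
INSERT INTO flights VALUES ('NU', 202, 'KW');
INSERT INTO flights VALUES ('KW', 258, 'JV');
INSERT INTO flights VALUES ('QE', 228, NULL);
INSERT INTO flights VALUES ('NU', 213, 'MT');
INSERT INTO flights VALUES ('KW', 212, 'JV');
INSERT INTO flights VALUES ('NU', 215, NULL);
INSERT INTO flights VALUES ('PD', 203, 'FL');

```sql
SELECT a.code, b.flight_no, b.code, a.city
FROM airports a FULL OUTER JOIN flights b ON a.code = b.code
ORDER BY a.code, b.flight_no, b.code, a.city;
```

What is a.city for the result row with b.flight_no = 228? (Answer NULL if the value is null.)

FULL OUTER JOIN keeps every row from both sides; unmatched rows get NULL for the other side's columns.
Matching on a.code = b.code.
- a[0] code=NU → 4 match(es) in b → 4 row(s).
- a[1] code=OC → no match; kept with NULLs on the b side.
- a[2] code=CR → no match; kept with NULLs on the b side.
- a[3] code=NU → 4 match(es) in b → 4 row(s).
- a[4] code=TH → no match; kept with NULLs on the b side.
- a[5] code=CR → no match; kept with NULLs on the b side.
- plus 4 unmatched b row(s), each kept with NULL a columns.

NULL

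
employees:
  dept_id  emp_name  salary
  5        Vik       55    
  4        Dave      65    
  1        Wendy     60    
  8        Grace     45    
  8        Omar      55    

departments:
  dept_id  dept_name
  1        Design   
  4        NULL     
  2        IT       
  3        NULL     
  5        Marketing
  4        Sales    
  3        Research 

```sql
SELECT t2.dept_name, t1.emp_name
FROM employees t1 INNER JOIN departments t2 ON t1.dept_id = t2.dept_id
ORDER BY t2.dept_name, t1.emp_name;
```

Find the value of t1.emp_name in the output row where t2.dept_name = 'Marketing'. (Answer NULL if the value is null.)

Vik

INNER JOIN keeps only pairs where the ON condition holds.
Matching on t1.dept_id = t2.dept_id.
- dept_id=5: 1 matching t2 row(s), so 1 row(s) emitted.
- dept_id=4: 2 matching t2 row(s), so 2 row(s) emitted.
- dept_id=1: 1 matching t2 row(s), so 1 row(s) emitted.
- dept_id=8: no matching t2 row, dropped.
- dept_id=8: no matching t2 row, dropped.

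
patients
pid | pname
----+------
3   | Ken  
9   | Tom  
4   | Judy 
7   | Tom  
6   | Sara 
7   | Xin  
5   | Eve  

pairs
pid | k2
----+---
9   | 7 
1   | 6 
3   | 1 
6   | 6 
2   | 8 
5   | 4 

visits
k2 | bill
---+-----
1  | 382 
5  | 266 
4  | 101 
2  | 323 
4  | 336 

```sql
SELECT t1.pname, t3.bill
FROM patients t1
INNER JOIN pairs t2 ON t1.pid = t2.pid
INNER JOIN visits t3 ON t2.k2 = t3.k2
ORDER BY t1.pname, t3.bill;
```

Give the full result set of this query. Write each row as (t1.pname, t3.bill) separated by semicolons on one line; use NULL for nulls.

Step 1 — t1 INNER JOIN t2 on pid → 4 row(s).
Then INNER JOIN `visits t3` on k2: keep only rows whose t2.k2 appears in t3.

(Eve, 101); (Eve, 336); (Ken, 382)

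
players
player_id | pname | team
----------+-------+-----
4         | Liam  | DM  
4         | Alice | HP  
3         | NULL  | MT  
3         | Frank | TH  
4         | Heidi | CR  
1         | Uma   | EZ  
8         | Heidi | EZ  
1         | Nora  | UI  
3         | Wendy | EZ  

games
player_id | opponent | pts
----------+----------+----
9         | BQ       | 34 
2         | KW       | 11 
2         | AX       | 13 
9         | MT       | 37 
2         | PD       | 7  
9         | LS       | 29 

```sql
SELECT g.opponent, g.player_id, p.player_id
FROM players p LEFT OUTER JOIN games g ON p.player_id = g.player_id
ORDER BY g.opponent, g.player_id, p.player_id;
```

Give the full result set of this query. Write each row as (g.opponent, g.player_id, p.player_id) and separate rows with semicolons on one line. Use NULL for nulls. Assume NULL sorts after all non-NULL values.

(NULL, NULL, 1); (NULL, NULL, 1); (NULL, NULL, 3); (NULL, NULL, 3); (NULL, NULL, 3); (NULL, NULL, 4); (NULL, NULL, 4); (NULL, NULL, 4); (NULL, NULL, 8)

LEFT JOIN keeps every row from `players`; unmatched rows get NULL for `games`'s columns.
Matching on p.player_id = g.player_id.
- p row (player_id=4): no match → kept, g columns NULL.
- p row (player_id=4): no match → kept, g columns NULL.
- p row (player_id=3): no match → kept, g columns NULL.
- p row (player_id=3): no match → kept, g columns NULL.
- p row (player_id=4): no match → kept, g columns NULL.
- p row (player_id=1): no match → kept, g columns NULL.
- p row (player_id=8): no match → kept, g columns NULL.
- p row (player_id=1): no match → kept, g columns NULL.
- p row (player_id=3): no match → kept, g columns NULL.
After projecting and ordering:
g.opponent | g.player_id | p.player_id
NULL | NULL | 1
NULL | NULL | 1
NULL | NULL | 3
NULL | NULL | 3
NULL | NULL | 3
NULL | NULL | 4
NULL | NULL | 4
NULL | NULL | 4
NULL | NULL | 8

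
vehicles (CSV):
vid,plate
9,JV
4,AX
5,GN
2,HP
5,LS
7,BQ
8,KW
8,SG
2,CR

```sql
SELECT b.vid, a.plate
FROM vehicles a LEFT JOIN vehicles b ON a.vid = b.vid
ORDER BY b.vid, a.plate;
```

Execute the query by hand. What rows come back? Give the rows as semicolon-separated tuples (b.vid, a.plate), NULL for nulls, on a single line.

(2, CR); (2, CR); (2, HP); (2, HP); (4, AX); (5, GN); (5, GN); (5, LS); (5, LS); (7, BQ); (8, KW); (8, KW); (8, SG); (8, SG); (9, JV)

LEFT JOIN keeps every row from `vehicles a`; unmatched rows get NULL for `vehicles b`'s columns.
Matching on a.vid = b.vid.
- vid=9: 1 matching b row(s), so 1 row(s) emitted.
- vid=4: 1 matching b row(s), so 1 row(s) emitted.
- vid=5: 2 matching b row(s), so 2 row(s) emitted.
- vid=2: 2 matching b row(s), so 2 row(s) emitted.
- vid=5: 2 matching b row(s), so 2 row(s) emitted.
- vid=7: 1 matching b row(s), so 1 row(s) emitted.
- vid=8: 2 matching b row(s), so 2 row(s) emitted.
- vid=8: 2 matching b row(s), so 2 row(s) emitted.
- vid=2: 2 matching b row(s), so 2 row(s) emitted.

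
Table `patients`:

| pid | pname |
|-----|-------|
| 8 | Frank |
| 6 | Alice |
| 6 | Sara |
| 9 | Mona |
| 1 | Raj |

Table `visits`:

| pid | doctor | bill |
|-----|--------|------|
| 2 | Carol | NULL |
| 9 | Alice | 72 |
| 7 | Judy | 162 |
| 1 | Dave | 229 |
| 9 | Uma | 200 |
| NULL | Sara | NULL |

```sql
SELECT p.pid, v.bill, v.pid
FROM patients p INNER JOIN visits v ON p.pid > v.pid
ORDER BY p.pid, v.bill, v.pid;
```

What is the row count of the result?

10

INNER JOIN keeps only pairs where the ON condition holds.
Matching on p.pid > v.pid. A NULL in a compared column never satisfies the condition.
Matched pairs: 10.
Total: 10 rows.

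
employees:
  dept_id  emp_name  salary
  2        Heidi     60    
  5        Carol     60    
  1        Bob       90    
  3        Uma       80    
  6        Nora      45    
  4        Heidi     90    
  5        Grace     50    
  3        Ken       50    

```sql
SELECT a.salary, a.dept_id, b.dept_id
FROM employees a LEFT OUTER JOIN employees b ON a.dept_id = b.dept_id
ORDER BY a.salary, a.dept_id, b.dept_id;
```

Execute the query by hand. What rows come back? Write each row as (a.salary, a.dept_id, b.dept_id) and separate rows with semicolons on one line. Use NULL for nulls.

LEFT JOIN keeps every row from `employees a`; unmatched rows get NULL for `employees b`'s columns.
Matching on a.dept_id = b.dept_id.
- a[0] dept_id=2 → 1 match(es) in b → 1 row(s).
- a[1] dept_id=5 → 2 match(es) in b → 2 row(s).
- a[2] dept_id=1 → 1 match(es) in b → 1 row(s).
- a[3] dept_id=3 → 2 match(es) in b → 2 row(s).
- a[4] dept_id=6 → 1 match(es) in b → 1 row(s).
- a[5] dept_id=4 → 1 match(es) in b → 1 row(s).
- a[6] dept_id=5 → 2 match(es) in b → 2 row(s).
- a[7] dept_id=3 → 2 match(es) in b → 2 row(s).

(45, 6, 6); (50, 3, 3); (50, 3, 3); (50, 5, 5); (50, 5, 5); (60, 2, 2); (60, 5, 5); (60, 5, 5); (80, 3, 3); (80, 3, 3); (90, 1, 1); (90, 4, 4)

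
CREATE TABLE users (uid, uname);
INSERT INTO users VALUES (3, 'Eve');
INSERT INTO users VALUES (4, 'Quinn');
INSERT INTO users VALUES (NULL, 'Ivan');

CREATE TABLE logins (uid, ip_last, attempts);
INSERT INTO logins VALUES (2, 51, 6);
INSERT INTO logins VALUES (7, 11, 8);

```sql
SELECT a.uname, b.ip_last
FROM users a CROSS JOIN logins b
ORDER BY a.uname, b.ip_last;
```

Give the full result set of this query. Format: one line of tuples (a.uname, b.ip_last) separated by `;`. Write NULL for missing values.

(Eve, 11); (Eve, 51); (Ivan, 11); (Ivan, 51); (Quinn, 11); (Quinn, 51)

CROSS JOIN pairs every row of `users` with every row of `logins`: 3 × 2 = 6 rows.
After projecting and ordering:
a.uname | b.ip_last
Eve | 11
Eve | 51
Ivan | 11
Ivan | 51
Quinn | 11
Quinn | 51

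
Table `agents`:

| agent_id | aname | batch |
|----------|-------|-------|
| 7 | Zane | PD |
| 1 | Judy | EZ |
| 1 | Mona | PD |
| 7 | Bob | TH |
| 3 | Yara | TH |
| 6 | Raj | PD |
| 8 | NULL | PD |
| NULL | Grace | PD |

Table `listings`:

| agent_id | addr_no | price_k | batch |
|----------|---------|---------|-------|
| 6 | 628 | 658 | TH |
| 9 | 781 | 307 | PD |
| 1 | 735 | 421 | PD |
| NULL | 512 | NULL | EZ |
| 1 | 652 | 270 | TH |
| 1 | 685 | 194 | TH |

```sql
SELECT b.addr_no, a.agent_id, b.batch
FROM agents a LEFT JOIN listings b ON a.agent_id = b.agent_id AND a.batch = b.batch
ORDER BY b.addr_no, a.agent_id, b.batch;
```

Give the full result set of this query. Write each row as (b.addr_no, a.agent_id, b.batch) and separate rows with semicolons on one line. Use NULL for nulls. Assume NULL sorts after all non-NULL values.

(735, 1, PD); (NULL, 1, NULL); (NULL, 3, NULL); (NULL, 6, NULL); (NULL, 7, NULL); (NULL, 7, NULL); (NULL, 8, NULL); (NULL, NULL, NULL)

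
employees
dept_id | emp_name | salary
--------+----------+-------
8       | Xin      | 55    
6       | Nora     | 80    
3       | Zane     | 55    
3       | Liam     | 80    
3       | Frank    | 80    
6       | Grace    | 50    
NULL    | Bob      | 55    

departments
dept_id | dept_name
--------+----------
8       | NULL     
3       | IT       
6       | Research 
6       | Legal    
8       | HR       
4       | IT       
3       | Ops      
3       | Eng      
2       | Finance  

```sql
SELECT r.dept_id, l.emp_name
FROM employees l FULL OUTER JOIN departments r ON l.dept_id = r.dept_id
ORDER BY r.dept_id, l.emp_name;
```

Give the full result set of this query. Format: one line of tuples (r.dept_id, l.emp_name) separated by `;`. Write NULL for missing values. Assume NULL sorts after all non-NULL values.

FULL OUTER JOIN keeps every row from both sides; unmatched rows get NULL for the other side's columns.
Matching on l.dept_id = r.dept_id. A NULL in a compared column never satisfies the condition.
Matched pairs: 15; unmatched l rows kept: 1; unmatched r rows kept: 2.

(2, NULL); (3, Frank); (3, Frank); (3, Frank); (3, Liam); (3, Liam); (3, Liam); (3, Zane); (3, Zane); (3, Zane); (4, NULL); (6, Grace); (6, Grace); (6, Nora); (6, Nora); (8, Xin); (8, Xin); (NULL, Bob)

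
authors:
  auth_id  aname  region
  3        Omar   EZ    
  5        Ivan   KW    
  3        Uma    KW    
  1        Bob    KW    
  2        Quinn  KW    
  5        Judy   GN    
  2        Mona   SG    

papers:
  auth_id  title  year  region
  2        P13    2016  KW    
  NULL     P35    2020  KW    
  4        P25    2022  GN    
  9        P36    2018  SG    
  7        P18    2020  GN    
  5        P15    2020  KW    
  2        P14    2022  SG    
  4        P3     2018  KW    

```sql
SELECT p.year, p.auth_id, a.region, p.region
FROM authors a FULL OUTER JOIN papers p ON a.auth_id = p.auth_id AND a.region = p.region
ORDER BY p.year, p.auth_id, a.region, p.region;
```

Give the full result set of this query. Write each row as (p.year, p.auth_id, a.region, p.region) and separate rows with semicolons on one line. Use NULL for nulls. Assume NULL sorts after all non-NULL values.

FULL OUTER JOIN keeps every row from both sides; unmatched rows get NULL for the other side's columns.
Matching on a.auth_id = p.auth_id AND a.region = p.region. A NULL in a compared column never satisfies the condition.
Matched pairs: 3; unmatched a rows kept: 4; unmatched p rows kept: 5.

(2016, 2, KW, KW); (2018, 4, NULL, KW); (2018, 9, NULL, SG); (2020, 5, KW, KW); (2020, 7, NULL, GN); (2020, NULL, NULL, KW); (2022, 2, SG, SG); (2022, 4, NULL, GN); (NULL, NULL, EZ, NULL); (NULL, NULL, GN, NULL); (NULL, NULL, KW, NULL); (NULL, NULL, KW, NULL)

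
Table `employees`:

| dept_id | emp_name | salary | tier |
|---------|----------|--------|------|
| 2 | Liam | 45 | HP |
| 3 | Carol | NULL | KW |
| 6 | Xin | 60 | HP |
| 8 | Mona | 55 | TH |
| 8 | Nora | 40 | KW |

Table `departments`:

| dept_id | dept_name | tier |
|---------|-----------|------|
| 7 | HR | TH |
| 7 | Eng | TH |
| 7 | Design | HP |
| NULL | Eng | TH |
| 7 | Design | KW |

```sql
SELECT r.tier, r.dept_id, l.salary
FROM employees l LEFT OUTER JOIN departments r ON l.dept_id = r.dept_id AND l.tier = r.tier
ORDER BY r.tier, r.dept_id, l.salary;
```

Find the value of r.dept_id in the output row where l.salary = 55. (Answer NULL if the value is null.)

NULL

LEFT JOIN keeps every row from `employees`; unmatched rows get NULL for `departments`'s columns.
Matching on l.dept_id = r.dept_id AND l.tier = r.tier. A NULL in a compared column never satisfies the condition.
- l (dept_id=2, tier=HP) has no partner → padded with NULL.
- l (dept_id=3, tier=KW) has no partner → padded with NULL.
- l (dept_id=6, tier=HP) has no partner → padded with NULL.
- l (dept_id=8, tier=TH) has no partner → padded with NULL.
- l (dept_id=8, tier=KW) has no partner → padded with NULL.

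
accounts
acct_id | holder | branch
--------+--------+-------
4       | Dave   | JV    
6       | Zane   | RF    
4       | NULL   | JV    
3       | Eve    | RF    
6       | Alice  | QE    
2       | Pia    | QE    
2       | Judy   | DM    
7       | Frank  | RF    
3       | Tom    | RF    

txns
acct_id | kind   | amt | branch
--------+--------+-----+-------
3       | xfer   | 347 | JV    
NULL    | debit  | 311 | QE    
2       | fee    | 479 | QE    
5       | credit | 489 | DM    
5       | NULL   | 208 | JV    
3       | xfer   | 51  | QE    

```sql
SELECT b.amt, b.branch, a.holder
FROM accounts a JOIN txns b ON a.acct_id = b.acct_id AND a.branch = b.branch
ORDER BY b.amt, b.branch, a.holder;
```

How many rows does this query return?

INNER JOIN keeps only pairs where the ON condition holds.
Matching on a.acct_id = b.acct_id AND a.branch = b.branch. A NULL in a compared column never satisfies the condition.
Matched pairs: 1.
Total: 1 rows.

1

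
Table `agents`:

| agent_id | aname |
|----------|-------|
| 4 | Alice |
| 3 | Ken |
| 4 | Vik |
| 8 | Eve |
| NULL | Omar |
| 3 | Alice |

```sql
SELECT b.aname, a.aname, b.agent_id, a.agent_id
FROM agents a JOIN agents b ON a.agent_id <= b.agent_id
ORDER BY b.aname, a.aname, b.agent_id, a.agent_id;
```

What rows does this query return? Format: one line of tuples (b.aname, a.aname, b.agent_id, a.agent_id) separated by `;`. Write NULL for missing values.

(Alice, Alice, 3, 3); (Alice, Alice, 4, 3); (Alice, Alice, 4, 4); (Alice, Ken, 3, 3); (Alice, Ken, 4, 3); (Alice, Vik, 4, 4); (Eve, Alice, 8, 3); (Eve, Alice, 8, 4); (Eve, Eve, 8, 8); (Eve, Ken, 8, 3); (Eve, Vik, 8, 4); (Ken, Alice, 3, 3); (Ken, Ken, 3, 3); (Vik, Alice, 4, 3); (Vik, Alice, 4, 4); (Vik, Ken, 4, 3); (Vik, Vik, 4, 4)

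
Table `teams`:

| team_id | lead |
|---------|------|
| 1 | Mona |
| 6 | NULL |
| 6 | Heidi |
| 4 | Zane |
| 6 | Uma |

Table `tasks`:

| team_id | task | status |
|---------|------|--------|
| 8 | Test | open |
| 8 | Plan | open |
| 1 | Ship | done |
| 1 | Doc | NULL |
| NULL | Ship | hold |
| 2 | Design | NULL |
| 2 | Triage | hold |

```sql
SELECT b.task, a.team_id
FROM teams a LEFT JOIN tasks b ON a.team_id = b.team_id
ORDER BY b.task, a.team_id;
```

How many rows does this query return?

LEFT JOIN keeps every row from `teams`; unmatched rows get NULL for `tasks`'s columns.
Matching on a.team_id = b.team_id. A NULL in a compared column never satisfies the condition.
Matched pairs: 2; unmatched a rows kept: 4.
Total: 2 matched + 4 padded = 6 rows.

6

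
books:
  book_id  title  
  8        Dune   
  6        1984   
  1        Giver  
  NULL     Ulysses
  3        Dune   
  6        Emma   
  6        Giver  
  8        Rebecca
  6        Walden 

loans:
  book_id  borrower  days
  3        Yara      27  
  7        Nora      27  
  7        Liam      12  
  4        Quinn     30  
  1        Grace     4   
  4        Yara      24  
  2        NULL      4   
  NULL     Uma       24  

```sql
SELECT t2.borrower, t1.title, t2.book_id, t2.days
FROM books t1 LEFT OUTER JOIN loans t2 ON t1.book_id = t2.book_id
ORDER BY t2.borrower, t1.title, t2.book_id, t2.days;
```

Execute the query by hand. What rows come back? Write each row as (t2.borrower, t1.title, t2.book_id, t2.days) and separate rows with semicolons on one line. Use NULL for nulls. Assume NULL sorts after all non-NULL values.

(Grace, Giver, 1, 4); (Yara, Dune, 3, 27); (NULL, 1984, NULL, NULL); (NULL, Dune, NULL, NULL); (NULL, Emma, NULL, NULL); (NULL, Giver, NULL, NULL); (NULL, Rebecca, NULL, NULL); (NULL, Ulysses, NULL, NULL); (NULL, Walden, NULL, NULL)

LEFT JOIN keeps every row from `books`; unmatched rows get NULL for `loans`'s columns.
Matching on t1.book_id = t2.book_id. A NULL in a compared column never satisfies the condition.
Matched pairs: 2; unmatched t1 rows kept: 7.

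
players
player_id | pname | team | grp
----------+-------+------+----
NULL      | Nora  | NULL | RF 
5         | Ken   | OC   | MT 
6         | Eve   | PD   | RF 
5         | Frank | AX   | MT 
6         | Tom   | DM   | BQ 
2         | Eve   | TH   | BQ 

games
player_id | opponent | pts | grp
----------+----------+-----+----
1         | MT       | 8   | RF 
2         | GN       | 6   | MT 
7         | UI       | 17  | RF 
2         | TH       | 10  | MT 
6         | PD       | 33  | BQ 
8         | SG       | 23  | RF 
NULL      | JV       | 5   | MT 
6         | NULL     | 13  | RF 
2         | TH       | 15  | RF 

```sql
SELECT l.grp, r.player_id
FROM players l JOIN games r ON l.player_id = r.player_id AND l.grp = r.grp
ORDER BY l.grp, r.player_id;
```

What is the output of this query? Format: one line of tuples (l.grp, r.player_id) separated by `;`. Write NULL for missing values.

INNER JOIN keeps only pairs where the ON condition holds.
Matching on l.player_id = r.player_id AND l.grp = r.grp. A NULL in a compared column never satisfies the condition.
- player_id=NULL, grp=RF: no matching r row, dropped.
- player_id=5, grp=MT: no matching r row, dropped.
- player_id=6, grp=RF: 1 matching r row(s), so 1 row(s) emitted.
- player_id=5, grp=MT: no matching r row, dropped.
- player_id=6, grp=BQ: 1 matching r row(s), so 1 row(s) emitted.
- player_id=2, grp=BQ: no matching r row, dropped.
After projecting and ordering:
l.grp | r.player_id
BQ | 6
RF | 6

(BQ, 6); (RF, 6)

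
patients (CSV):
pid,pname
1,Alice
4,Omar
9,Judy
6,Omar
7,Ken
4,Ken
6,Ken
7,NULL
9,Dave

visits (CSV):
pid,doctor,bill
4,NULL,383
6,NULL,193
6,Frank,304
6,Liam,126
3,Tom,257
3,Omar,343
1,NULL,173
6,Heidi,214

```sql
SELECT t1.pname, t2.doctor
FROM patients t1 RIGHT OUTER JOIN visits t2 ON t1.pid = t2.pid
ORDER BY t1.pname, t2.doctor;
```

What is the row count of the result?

13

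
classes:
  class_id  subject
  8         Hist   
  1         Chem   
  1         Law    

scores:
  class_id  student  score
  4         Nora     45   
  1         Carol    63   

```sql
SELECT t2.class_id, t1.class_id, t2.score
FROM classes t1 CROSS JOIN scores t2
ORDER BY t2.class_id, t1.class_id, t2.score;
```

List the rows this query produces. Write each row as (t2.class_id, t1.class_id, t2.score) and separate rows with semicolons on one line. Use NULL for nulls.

CROSS JOIN pairs every row of `classes` with every row of `scores`: 3 × 2 = 6 rows.
After projecting and ordering:
t2.class_id | t1.class_id | t2.score
1 | 1 | 63
1 | 1 | 63
1 | 8 | 63
4 | 1 | 45
4 | 1 | 45
4 | 8 | 45

(1, 1, 63); (1, 1, 63); (1, 8, 63); (4, 1, 45); (4, 1, 45); (4, 8, 45)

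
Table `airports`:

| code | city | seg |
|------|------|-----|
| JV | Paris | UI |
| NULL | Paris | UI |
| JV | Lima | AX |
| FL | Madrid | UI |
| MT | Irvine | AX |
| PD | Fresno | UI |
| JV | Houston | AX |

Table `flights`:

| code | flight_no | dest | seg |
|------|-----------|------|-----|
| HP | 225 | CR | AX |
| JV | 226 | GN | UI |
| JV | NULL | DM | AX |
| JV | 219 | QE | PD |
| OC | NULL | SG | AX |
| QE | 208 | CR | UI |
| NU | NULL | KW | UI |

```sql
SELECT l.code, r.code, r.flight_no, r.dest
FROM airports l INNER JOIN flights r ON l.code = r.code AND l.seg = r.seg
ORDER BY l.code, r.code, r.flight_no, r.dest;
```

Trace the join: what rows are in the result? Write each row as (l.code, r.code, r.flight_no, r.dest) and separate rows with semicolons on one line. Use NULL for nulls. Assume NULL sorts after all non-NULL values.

(JV, JV, 226, GN); (JV, JV, NULL, DM); (JV, JV, NULL, DM)

INNER JOIN keeps only pairs where the ON condition holds.
Matching on l.code = r.code AND l.seg = r.seg. A NULL in a compared column never satisfies the condition.
Matched pairs: 3.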